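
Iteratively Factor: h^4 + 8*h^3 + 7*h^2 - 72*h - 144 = (h + 4)*(h^3 + 4*h^2 - 9*h - 36) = (h + 4)^2*(h^2 - 9) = (h - 3)*(h + 4)^2*(h + 3)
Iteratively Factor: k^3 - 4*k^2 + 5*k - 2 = (k - 2)*(k^2 - 2*k + 1) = (k - 2)*(k - 1)*(k - 1)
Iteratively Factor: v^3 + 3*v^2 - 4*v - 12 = (v + 3)*(v^2 - 4) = (v - 2)*(v + 3)*(v + 2)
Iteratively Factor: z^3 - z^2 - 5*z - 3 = (z - 3)*(z^2 + 2*z + 1) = (z - 3)*(z + 1)*(z + 1)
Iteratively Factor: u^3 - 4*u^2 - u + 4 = (u - 4)*(u^2 - 1) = (u - 4)*(u - 1)*(u + 1)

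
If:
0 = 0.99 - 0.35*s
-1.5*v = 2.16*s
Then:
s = 2.83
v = -4.07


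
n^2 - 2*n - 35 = (n - 7)*(n + 5)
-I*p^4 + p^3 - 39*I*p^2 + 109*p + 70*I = (p - 7*I)*(p + 2*I)*(p + 5*I)*(-I*p + 1)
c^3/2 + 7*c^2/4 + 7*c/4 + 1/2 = (c/2 + 1)*(c + 1/2)*(c + 1)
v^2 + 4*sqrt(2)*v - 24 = (v - 2*sqrt(2))*(v + 6*sqrt(2))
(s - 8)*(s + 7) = s^2 - s - 56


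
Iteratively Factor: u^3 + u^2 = (u + 1)*(u^2) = u*(u + 1)*(u)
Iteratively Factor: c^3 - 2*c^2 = (c - 2)*(c^2) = c*(c - 2)*(c)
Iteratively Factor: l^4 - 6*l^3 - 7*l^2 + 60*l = (l - 5)*(l^3 - l^2 - 12*l) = (l - 5)*(l + 3)*(l^2 - 4*l) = l*(l - 5)*(l + 3)*(l - 4)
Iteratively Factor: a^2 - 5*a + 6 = (a - 2)*(a - 3)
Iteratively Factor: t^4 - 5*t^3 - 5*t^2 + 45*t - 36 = (t - 1)*(t^3 - 4*t^2 - 9*t + 36) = (t - 3)*(t - 1)*(t^2 - t - 12) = (t - 3)*(t - 1)*(t + 3)*(t - 4)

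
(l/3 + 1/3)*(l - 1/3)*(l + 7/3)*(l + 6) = l^4/3 + 3*l^3 + 173*l^2/27 + 59*l/27 - 14/9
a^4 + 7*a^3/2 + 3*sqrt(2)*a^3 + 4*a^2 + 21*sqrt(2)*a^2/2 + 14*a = a*(a + 7/2)*(a + sqrt(2))*(a + 2*sqrt(2))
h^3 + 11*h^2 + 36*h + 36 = (h + 2)*(h + 3)*(h + 6)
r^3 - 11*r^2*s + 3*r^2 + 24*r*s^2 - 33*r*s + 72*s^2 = (r + 3)*(r - 8*s)*(r - 3*s)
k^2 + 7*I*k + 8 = (k - I)*(k + 8*I)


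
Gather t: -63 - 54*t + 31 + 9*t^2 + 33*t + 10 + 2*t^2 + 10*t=11*t^2 - 11*t - 22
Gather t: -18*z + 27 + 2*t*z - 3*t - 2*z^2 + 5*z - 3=t*(2*z - 3) - 2*z^2 - 13*z + 24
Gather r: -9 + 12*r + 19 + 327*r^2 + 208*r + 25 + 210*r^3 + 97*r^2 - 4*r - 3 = 210*r^3 + 424*r^2 + 216*r + 32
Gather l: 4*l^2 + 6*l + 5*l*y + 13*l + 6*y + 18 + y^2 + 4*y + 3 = 4*l^2 + l*(5*y + 19) + y^2 + 10*y + 21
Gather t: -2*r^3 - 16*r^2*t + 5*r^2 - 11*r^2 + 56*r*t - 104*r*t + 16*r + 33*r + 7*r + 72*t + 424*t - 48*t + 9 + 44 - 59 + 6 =-2*r^3 - 6*r^2 + 56*r + t*(-16*r^2 - 48*r + 448)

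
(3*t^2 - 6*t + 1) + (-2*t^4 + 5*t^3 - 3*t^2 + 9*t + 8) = -2*t^4 + 5*t^3 + 3*t + 9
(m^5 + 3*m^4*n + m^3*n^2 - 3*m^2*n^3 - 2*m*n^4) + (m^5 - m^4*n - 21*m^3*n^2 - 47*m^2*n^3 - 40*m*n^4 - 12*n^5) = 2*m^5 + 2*m^4*n - 20*m^3*n^2 - 50*m^2*n^3 - 42*m*n^4 - 12*n^5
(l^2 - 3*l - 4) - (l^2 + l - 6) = 2 - 4*l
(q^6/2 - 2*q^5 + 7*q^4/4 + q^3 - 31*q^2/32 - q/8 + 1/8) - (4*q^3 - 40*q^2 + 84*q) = q^6/2 - 2*q^5 + 7*q^4/4 - 3*q^3 + 1249*q^2/32 - 673*q/8 + 1/8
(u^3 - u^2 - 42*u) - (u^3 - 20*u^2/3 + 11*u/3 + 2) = 17*u^2/3 - 137*u/3 - 2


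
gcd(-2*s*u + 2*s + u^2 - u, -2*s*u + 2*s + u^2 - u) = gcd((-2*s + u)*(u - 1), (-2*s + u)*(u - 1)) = 2*s*u - 2*s - u^2 + u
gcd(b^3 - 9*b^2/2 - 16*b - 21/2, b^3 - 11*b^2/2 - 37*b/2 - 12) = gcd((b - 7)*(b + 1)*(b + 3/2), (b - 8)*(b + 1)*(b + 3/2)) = b^2 + 5*b/2 + 3/2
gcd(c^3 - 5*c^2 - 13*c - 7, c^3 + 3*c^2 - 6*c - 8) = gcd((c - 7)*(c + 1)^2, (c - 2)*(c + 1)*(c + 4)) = c + 1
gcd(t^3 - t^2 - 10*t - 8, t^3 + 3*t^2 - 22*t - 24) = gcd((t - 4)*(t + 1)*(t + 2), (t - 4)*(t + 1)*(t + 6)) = t^2 - 3*t - 4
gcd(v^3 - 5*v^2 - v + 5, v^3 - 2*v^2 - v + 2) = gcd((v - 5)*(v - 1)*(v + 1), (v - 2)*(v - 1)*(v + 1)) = v^2 - 1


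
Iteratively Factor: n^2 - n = (n - 1)*(n)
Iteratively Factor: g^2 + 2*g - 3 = (g - 1)*(g + 3)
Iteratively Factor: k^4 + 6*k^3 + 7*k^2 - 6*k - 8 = (k + 4)*(k^3 + 2*k^2 - k - 2) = (k - 1)*(k + 4)*(k^2 + 3*k + 2) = (k - 1)*(k + 1)*(k + 4)*(k + 2)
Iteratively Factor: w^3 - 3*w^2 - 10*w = (w)*(w^2 - 3*w - 10) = w*(w - 5)*(w + 2)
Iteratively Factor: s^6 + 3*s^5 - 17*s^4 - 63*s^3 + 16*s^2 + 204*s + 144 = (s + 1)*(s^5 + 2*s^4 - 19*s^3 - 44*s^2 + 60*s + 144) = (s + 1)*(s + 2)*(s^4 - 19*s^2 - 6*s + 72) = (s - 2)*(s + 1)*(s + 2)*(s^3 + 2*s^2 - 15*s - 36) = (s - 2)*(s + 1)*(s + 2)*(s + 3)*(s^2 - s - 12) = (s - 4)*(s - 2)*(s + 1)*(s + 2)*(s + 3)*(s + 3)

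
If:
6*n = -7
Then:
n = -7/6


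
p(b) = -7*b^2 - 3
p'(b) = -14*b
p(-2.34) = -41.33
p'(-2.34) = 32.76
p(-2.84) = -59.46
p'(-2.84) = 39.76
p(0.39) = -4.06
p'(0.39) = -5.46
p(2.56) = -48.88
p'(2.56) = -35.84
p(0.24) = -3.40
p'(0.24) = -3.36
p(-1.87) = -27.48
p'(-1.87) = 26.18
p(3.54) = -90.72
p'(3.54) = -49.56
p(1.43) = -17.31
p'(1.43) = -20.02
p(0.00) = -3.00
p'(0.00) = 0.00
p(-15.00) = -1578.00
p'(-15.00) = 210.00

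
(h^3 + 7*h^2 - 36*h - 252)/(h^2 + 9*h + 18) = (h^2 + h - 42)/(h + 3)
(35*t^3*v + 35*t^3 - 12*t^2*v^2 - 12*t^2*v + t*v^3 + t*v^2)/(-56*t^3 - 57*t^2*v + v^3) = t*(-35*t^2*v - 35*t^2 + 12*t*v^2 + 12*t*v - v^3 - v^2)/(56*t^3 + 57*t^2*v - v^3)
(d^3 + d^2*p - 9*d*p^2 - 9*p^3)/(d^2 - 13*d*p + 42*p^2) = (d^3 + d^2*p - 9*d*p^2 - 9*p^3)/(d^2 - 13*d*p + 42*p^2)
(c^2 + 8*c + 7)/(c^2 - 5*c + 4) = (c^2 + 8*c + 7)/(c^2 - 5*c + 4)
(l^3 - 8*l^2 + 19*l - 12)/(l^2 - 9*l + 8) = (l^2 - 7*l + 12)/(l - 8)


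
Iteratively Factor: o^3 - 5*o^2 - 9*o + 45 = (o + 3)*(o^2 - 8*o + 15) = (o - 5)*(o + 3)*(o - 3)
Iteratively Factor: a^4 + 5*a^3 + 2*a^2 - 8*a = (a)*(a^3 + 5*a^2 + 2*a - 8) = a*(a + 4)*(a^2 + a - 2) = a*(a - 1)*(a + 4)*(a + 2)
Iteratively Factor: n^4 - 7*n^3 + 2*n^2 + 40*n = (n)*(n^3 - 7*n^2 + 2*n + 40) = n*(n - 4)*(n^2 - 3*n - 10) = n*(n - 4)*(n + 2)*(n - 5)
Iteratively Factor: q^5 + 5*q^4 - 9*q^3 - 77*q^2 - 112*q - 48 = (q + 1)*(q^4 + 4*q^3 - 13*q^2 - 64*q - 48) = (q + 1)^2*(q^3 + 3*q^2 - 16*q - 48) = (q + 1)^2*(q + 3)*(q^2 - 16) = (q + 1)^2*(q + 3)*(q + 4)*(q - 4)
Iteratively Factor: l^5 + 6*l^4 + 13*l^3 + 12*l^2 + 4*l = (l)*(l^4 + 6*l^3 + 13*l^2 + 12*l + 4) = l*(l + 1)*(l^3 + 5*l^2 + 8*l + 4) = l*(l + 1)*(l + 2)*(l^2 + 3*l + 2) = l*(l + 1)^2*(l + 2)*(l + 2)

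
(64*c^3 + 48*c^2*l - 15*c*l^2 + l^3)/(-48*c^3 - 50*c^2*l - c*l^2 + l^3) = (-8*c + l)/(6*c + l)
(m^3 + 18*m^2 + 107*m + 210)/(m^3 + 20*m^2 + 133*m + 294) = (m + 5)/(m + 7)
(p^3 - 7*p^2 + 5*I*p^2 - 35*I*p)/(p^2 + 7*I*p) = (p^2 + p*(-7 + 5*I) - 35*I)/(p + 7*I)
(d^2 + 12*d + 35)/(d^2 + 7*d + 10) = (d + 7)/(d + 2)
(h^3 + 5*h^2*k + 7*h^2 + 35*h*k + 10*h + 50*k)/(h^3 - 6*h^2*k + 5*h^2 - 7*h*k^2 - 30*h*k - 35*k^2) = (h^2 + 5*h*k + 2*h + 10*k)/(h^2 - 6*h*k - 7*k^2)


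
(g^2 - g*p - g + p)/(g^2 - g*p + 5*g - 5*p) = (g - 1)/(g + 5)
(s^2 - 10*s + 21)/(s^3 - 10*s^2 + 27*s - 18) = (s - 7)/(s^2 - 7*s + 6)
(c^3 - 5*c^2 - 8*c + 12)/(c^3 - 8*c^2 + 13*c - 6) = (c + 2)/(c - 1)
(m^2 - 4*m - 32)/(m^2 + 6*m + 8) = (m - 8)/(m + 2)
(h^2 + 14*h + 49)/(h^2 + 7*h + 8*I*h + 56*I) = (h + 7)/(h + 8*I)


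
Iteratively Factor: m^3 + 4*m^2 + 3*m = (m + 3)*(m^2 + m) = (m + 1)*(m + 3)*(m)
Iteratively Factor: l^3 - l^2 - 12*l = (l - 4)*(l^2 + 3*l) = (l - 4)*(l + 3)*(l)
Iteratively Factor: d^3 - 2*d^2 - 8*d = (d - 4)*(d^2 + 2*d) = d*(d - 4)*(d + 2)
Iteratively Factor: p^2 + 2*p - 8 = (p + 4)*(p - 2)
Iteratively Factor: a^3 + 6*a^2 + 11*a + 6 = (a + 3)*(a^2 + 3*a + 2) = (a + 1)*(a + 3)*(a + 2)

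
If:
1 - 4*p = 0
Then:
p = 1/4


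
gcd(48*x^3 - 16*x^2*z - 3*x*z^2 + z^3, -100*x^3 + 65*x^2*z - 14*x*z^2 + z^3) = 4*x - z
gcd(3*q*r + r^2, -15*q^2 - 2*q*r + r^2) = 3*q + r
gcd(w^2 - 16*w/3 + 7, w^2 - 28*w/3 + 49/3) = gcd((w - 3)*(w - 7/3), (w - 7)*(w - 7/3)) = w - 7/3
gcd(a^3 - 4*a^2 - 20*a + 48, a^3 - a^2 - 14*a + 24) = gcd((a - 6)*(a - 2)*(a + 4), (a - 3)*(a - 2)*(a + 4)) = a^2 + 2*a - 8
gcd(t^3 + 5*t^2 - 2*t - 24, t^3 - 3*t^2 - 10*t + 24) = t^2 + t - 6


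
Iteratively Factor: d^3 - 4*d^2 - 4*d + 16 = (d - 2)*(d^2 - 2*d - 8) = (d - 4)*(d - 2)*(d + 2)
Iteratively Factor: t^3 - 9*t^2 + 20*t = (t)*(t^2 - 9*t + 20) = t*(t - 4)*(t - 5)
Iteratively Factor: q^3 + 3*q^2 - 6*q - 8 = (q + 4)*(q^2 - q - 2) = (q + 1)*(q + 4)*(q - 2)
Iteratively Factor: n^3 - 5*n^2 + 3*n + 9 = (n - 3)*(n^2 - 2*n - 3) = (n - 3)*(n + 1)*(n - 3)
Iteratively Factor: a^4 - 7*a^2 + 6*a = (a - 2)*(a^3 + 2*a^2 - 3*a) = a*(a - 2)*(a^2 + 2*a - 3) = a*(a - 2)*(a + 3)*(a - 1)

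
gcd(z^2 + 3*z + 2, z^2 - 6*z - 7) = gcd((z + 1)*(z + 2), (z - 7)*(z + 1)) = z + 1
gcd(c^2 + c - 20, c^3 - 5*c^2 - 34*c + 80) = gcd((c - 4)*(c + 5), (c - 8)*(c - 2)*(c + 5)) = c + 5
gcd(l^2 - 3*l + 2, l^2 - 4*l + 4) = l - 2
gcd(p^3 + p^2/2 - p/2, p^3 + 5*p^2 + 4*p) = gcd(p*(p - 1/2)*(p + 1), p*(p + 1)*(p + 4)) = p^2 + p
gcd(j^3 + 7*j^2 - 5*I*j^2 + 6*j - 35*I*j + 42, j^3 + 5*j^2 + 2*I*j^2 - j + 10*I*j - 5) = j + I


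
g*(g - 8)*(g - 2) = g^3 - 10*g^2 + 16*g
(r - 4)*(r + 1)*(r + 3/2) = r^3 - 3*r^2/2 - 17*r/2 - 6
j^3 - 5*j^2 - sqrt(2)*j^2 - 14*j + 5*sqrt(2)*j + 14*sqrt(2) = (j - 7)*(j + 2)*(j - sqrt(2))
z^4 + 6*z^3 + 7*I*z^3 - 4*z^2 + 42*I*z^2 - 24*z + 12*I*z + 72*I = (z + 6)*(z - I)*(z + 2*I)*(z + 6*I)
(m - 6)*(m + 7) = m^2 + m - 42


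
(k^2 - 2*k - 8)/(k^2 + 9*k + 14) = (k - 4)/(k + 7)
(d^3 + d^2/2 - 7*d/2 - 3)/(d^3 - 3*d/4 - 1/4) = 2*(-2*d^3 - d^2 + 7*d + 6)/(-4*d^3 + 3*d + 1)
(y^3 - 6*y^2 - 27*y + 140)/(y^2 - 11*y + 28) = y + 5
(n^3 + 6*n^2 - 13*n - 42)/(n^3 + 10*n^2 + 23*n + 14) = (n - 3)/(n + 1)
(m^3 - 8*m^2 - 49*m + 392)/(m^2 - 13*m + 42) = (m^2 - m - 56)/(m - 6)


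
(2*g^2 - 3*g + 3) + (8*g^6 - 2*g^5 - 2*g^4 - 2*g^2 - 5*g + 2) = 8*g^6 - 2*g^5 - 2*g^4 - 8*g + 5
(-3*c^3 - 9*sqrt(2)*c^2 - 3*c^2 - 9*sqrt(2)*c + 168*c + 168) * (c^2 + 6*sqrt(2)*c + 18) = -3*c^5 - 27*sqrt(2)*c^4 - 3*c^4 - 27*sqrt(2)*c^3 + 6*c^3 + 6*c^2 + 846*sqrt(2)*c^2 + 846*sqrt(2)*c + 3024*c + 3024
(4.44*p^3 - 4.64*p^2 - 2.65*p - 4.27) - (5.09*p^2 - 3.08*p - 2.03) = 4.44*p^3 - 9.73*p^2 + 0.43*p - 2.24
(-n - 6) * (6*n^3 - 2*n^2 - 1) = -6*n^4 - 34*n^3 + 12*n^2 + n + 6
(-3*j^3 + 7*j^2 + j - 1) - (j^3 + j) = -4*j^3 + 7*j^2 - 1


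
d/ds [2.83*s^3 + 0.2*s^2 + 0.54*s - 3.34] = 8.49*s^2 + 0.4*s + 0.54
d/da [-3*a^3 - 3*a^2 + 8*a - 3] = -9*a^2 - 6*a + 8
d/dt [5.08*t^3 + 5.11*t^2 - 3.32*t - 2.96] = 15.24*t^2 + 10.22*t - 3.32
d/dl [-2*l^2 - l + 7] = -4*l - 1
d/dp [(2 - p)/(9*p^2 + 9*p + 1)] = (9*p^2 - 36*p - 19)/(81*p^4 + 162*p^3 + 99*p^2 + 18*p + 1)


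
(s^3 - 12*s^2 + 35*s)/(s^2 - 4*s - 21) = s*(s - 5)/(s + 3)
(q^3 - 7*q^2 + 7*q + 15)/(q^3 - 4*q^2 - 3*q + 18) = (q^2 - 4*q - 5)/(q^2 - q - 6)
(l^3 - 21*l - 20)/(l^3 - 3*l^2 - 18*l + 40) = (l + 1)/(l - 2)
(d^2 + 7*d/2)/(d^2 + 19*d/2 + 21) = d/(d + 6)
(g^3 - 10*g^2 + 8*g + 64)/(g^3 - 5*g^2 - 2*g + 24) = (g - 8)/(g - 3)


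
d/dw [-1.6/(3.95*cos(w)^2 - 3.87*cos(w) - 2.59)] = (6.192 - 12.64*cos(w))*sin(w)/(-3.95*cos(w)^2 + 3.87*cos(w) + 2.59)^2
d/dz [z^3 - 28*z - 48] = 3*z^2 - 28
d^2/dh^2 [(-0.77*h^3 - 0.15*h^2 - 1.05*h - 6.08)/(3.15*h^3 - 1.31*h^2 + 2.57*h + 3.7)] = (-9.33155999999999*h^6 - 25.11054*h^5 - 582.9705*h^4 + 420.652224*h^3 - 259.368048*h^2 + 454.207716*h - 123.393204)/(31.255875*h^9 - 38.995425*h^8 + 92.71962*h^7 + 44.261029*h^6 - 15.960864*h^5 + 172.811553*h^4 + 71.604353*h^3 + 19.51269*h^2 + 105.5499*h + 50.653)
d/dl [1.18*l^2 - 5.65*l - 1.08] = 2.36*l - 5.65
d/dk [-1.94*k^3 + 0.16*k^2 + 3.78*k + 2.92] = -5.82*k^2 + 0.32*k + 3.78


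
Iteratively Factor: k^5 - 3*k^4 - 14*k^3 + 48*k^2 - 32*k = (k)*(k^4 - 3*k^3 - 14*k^2 + 48*k - 32) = k*(k + 4)*(k^3 - 7*k^2 + 14*k - 8) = k*(k - 2)*(k + 4)*(k^2 - 5*k + 4) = k*(k - 2)*(k - 1)*(k + 4)*(k - 4)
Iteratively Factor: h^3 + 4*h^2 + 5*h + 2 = (h + 1)*(h^2 + 3*h + 2) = (h + 1)^2*(h + 2)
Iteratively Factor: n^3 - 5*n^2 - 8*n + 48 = (n - 4)*(n^2 - n - 12) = (n - 4)^2*(n + 3)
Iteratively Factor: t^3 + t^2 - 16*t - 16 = (t + 1)*(t^2 - 16) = (t - 4)*(t + 1)*(t + 4)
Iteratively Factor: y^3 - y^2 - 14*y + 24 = (y - 2)*(y^2 + y - 12) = (y - 3)*(y - 2)*(y + 4)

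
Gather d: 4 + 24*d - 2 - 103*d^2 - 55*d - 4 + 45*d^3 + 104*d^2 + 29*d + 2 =45*d^3 + d^2 - 2*d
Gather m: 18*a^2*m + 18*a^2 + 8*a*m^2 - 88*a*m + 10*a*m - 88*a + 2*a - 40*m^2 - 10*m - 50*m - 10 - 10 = 18*a^2 - 86*a + m^2*(8*a - 40) + m*(18*a^2 - 78*a - 60) - 20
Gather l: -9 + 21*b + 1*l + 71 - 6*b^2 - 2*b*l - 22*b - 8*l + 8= -6*b^2 - b + l*(-2*b - 7) + 70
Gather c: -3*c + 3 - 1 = 2 - 3*c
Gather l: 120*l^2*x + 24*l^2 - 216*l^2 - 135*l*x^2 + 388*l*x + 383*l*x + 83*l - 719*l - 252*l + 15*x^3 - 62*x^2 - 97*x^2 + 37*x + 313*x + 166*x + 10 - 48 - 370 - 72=l^2*(120*x - 192) + l*(-135*x^2 + 771*x - 888) + 15*x^3 - 159*x^2 + 516*x - 480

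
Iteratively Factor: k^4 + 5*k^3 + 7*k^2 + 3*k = (k)*(k^3 + 5*k^2 + 7*k + 3) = k*(k + 1)*(k^2 + 4*k + 3) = k*(k + 1)*(k + 3)*(k + 1)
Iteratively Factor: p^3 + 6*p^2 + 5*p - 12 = (p - 1)*(p^2 + 7*p + 12) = (p - 1)*(p + 3)*(p + 4)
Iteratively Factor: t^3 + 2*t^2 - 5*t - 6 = (t - 2)*(t^2 + 4*t + 3) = (t - 2)*(t + 1)*(t + 3)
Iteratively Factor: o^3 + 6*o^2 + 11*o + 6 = (o + 3)*(o^2 + 3*o + 2) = (o + 1)*(o + 3)*(o + 2)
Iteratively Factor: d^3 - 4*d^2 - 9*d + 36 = (d + 3)*(d^2 - 7*d + 12) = (d - 3)*(d + 3)*(d - 4)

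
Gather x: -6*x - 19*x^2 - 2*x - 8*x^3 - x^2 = -8*x^3 - 20*x^2 - 8*x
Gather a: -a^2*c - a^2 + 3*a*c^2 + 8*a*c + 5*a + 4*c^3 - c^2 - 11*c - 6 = a^2*(-c - 1) + a*(3*c^2 + 8*c + 5) + 4*c^3 - c^2 - 11*c - 6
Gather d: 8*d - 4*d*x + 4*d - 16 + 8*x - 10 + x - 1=d*(12 - 4*x) + 9*x - 27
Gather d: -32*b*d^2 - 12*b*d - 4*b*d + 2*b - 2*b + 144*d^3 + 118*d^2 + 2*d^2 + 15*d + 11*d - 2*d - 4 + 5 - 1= 144*d^3 + d^2*(120 - 32*b) + d*(24 - 16*b)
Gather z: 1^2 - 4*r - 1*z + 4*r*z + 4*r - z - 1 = z*(4*r - 2)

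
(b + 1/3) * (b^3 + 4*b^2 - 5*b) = b^4 + 13*b^3/3 - 11*b^2/3 - 5*b/3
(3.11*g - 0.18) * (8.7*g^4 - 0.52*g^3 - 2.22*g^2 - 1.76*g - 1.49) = 27.057*g^5 - 3.1832*g^4 - 6.8106*g^3 - 5.074*g^2 - 4.3171*g + 0.2682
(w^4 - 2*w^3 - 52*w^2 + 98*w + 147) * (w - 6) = w^5 - 8*w^4 - 40*w^3 + 410*w^2 - 441*w - 882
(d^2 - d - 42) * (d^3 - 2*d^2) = d^5 - 3*d^4 - 40*d^3 + 84*d^2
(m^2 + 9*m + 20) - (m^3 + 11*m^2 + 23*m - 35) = -m^3 - 10*m^2 - 14*m + 55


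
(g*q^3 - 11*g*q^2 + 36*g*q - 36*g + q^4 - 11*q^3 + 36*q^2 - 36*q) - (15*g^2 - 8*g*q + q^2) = -15*g^2 + g*q^3 - 11*g*q^2 + 44*g*q - 36*g + q^4 - 11*q^3 + 35*q^2 - 36*q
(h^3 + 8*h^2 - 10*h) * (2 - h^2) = -h^5 - 8*h^4 + 12*h^3 + 16*h^2 - 20*h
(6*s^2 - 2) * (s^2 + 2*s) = 6*s^4 + 12*s^3 - 2*s^2 - 4*s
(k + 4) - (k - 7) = 11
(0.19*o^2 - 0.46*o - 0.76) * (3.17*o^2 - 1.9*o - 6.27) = 0.6023*o^4 - 1.8192*o^3 - 2.7265*o^2 + 4.3282*o + 4.7652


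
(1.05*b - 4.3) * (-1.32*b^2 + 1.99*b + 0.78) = -1.386*b^3 + 7.7655*b^2 - 7.738*b - 3.354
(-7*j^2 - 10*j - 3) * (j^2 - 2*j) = -7*j^4 + 4*j^3 + 17*j^2 + 6*j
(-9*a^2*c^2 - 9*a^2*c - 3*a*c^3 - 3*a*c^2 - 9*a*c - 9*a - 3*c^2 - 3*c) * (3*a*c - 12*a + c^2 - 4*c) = -27*a^3*c^3 + 81*a^3*c^2 + 108*a^3*c - 18*a^2*c^4 + 54*a^2*c^3 + 45*a^2*c^2 + 81*a^2*c + 108*a^2 - 3*a*c^5 + 9*a*c^4 - 6*a*c^3 + 54*a*c^2 + 72*a*c - 3*c^4 + 9*c^3 + 12*c^2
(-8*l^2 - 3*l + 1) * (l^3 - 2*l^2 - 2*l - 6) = -8*l^5 + 13*l^4 + 23*l^3 + 52*l^2 + 16*l - 6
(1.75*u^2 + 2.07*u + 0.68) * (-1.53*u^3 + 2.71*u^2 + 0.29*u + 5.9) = -2.6775*u^5 + 1.5754*u^4 + 5.0768*u^3 + 12.7681*u^2 + 12.4102*u + 4.012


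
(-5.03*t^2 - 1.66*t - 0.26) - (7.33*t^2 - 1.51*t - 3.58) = -12.36*t^2 - 0.15*t + 3.32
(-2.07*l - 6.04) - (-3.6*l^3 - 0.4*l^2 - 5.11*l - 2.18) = 3.6*l^3 + 0.4*l^2 + 3.04*l - 3.86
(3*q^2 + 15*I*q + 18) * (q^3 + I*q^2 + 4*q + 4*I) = 3*q^5 + 18*I*q^4 + 15*q^3 + 90*I*q^2 + 12*q + 72*I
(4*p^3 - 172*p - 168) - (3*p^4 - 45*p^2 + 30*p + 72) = -3*p^4 + 4*p^3 + 45*p^2 - 202*p - 240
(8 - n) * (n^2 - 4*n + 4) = -n^3 + 12*n^2 - 36*n + 32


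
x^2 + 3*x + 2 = (x + 1)*(x + 2)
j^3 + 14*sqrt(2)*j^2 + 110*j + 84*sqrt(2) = (j + sqrt(2))*(j + 6*sqrt(2))*(j + 7*sqrt(2))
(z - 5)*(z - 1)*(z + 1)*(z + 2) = z^4 - 3*z^3 - 11*z^2 + 3*z + 10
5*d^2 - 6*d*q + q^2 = (-5*d + q)*(-d + q)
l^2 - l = l*(l - 1)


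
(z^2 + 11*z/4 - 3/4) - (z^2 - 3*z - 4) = 23*z/4 + 13/4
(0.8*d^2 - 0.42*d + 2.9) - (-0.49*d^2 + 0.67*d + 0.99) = 1.29*d^2 - 1.09*d + 1.91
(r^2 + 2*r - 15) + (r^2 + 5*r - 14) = 2*r^2 + 7*r - 29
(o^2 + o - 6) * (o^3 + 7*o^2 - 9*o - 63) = o^5 + 8*o^4 - 8*o^3 - 114*o^2 - 9*o + 378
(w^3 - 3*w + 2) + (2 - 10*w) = w^3 - 13*w + 4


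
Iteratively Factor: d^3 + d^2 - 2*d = (d - 1)*(d^2 + 2*d) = (d - 1)*(d + 2)*(d)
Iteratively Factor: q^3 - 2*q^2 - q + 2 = (q + 1)*(q^2 - 3*q + 2) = (q - 1)*(q + 1)*(q - 2)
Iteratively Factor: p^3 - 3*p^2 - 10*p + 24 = (p - 4)*(p^2 + p - 6) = (p - 4)*(p - 2)*(p + 3)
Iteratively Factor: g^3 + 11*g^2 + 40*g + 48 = (g + 4)*(g^2 + 7*g + 12) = (g + 4)^2*(g + 3)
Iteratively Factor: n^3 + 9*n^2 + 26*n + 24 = (n + 3)*(n^2 + 6*n + 8) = (n + 2)*(n + 3)*(n + 4)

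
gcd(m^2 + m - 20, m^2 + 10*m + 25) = m + 5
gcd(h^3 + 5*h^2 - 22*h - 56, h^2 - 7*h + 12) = h - 4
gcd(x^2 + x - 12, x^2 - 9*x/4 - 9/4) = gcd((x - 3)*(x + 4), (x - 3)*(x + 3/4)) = x - 3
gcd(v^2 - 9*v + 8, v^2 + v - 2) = v - 1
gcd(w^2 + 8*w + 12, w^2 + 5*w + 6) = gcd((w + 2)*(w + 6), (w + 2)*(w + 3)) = w + 2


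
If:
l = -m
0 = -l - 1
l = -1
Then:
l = -1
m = 1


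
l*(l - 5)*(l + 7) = l^3 + 2*l^2 - 35*l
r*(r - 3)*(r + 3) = r^3 - 9*r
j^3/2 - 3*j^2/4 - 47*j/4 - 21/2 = (j/2 + 1/2)*(j - 6)*(j + 7/2)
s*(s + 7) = s^2 + 7*s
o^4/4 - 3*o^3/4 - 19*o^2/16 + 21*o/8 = o*(o/4 + 1/2)*(o - 7/2)*(o - 3/2)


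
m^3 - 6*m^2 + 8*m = m*(m - 4)*(m - 2)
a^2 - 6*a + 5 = (a - 5)*(a - 1)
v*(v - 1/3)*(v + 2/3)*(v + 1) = v^4 + 4*v^3/3 + v^2/9 - 2*v/9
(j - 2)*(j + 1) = j^2 - j - 2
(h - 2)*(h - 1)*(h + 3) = h^3 - 7*h + 6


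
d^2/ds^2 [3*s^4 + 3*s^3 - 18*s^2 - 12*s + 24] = 36*s^2 + 18*s - 36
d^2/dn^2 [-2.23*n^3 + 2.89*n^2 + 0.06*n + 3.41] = 5.78 - 13.38*n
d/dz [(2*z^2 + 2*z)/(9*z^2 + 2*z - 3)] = 2*(-7*z^2 - 6*z - 3)/(81*z^4 + 36*z^3 - 50*z^2 - 12*z + 9)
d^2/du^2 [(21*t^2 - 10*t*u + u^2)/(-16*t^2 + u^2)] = 2*t*(-592*t^3 + 480*t^2*u - 111*t*u^2 + 10*u^3)/(4096*t^6 - 768*t^4*u^2 + 48*t^2*u^4 - u^6)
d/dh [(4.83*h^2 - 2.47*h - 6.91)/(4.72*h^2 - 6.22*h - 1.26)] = (-18.3842*h^2 + 53.0588*h - 39.868)/(22.2784*h^4 - 58.7168*h^3 + 26.794*h^2 + 15.6744*h + 1.5876)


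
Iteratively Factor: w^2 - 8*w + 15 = (w - 5)*(w - 3)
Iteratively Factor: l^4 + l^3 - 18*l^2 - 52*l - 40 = (l + 2)*(l^3 - l^2 - 16*l - 20) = (l + 2)^2*(l^2 - 3*l - 10) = (l + 2)^3*(l - 5)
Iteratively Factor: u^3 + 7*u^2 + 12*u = (u)*(u^2 + 7*u + 12) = u*(u + 4)*(u + 3)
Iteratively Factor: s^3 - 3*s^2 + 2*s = (s)*(s^2 - 3*s + 2) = s*(s - 1)*(s - 2)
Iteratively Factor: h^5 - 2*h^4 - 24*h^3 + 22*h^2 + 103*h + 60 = (h + 1)*(h^4 - 3*h^3 - 21*h^2 + 43*h + 60) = (h + 1)^2*(h^3 - 4*h^2 - 17*h + 60) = (h - 3)*(h + 1)^2*(h^2 - h - 20) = (h - 3)*(h + 1)^2*(h + 4)*(h - 5)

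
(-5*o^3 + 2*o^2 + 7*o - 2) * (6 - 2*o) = 10*o^4 - 34*o^3 - 2*o^2 + 46*o - 12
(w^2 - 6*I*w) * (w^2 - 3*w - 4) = w^4 - 3*w^3 - 6*I*w^3 - 4*w^2 + 18*I*w^2 + 24*I*w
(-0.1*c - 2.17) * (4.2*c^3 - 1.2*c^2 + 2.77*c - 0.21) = -0.42*c^4 - 8.994*c^3 + 2.327*c^2 - 5.9899*c + 0.4557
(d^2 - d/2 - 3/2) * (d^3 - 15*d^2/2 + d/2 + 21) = d^5 - 8*d^4 + 11*d^3/4 + 32*d^2 - 45*d/4 - 63/2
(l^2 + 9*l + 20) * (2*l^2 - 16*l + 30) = 2*l^4 + 2*l^3 - 74*l^2 - 50*l + 600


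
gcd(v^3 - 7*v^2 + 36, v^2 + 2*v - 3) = 1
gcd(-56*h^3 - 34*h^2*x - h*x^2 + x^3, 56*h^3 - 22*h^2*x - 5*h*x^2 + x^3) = -28*h^2 - 3*h*x + x^2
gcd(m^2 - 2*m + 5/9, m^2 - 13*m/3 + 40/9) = m - 5/3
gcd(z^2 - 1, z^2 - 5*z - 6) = z + 1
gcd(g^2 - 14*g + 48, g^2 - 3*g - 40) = g - 8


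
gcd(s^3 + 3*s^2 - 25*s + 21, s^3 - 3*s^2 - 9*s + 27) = s - 3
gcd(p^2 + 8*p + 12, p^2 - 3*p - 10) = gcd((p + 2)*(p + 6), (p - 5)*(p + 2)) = p + 2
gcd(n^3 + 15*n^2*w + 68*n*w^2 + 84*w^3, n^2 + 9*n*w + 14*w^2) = n^2 + 9*n*w + 14*w^2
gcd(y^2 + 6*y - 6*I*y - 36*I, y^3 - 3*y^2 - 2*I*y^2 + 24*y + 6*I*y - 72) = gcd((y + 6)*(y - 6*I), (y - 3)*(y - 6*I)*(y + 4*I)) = y - 6*I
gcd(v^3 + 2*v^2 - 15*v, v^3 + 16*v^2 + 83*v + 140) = v + 5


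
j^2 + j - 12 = (j - 3)*(j + 4)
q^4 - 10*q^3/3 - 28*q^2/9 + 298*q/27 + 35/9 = (q - 3)*(q - 7/3)*(q + 1/3)*(q + 5/3)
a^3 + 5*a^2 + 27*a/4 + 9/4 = (a + 1/2)*(a + 3/2)*(a + 3)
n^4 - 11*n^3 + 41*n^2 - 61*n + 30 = (n - 5)*(n - 3)*(n - 2)*(n - 1)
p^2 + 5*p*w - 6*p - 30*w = (p - 6)*(p + 5*w)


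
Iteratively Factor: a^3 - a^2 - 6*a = (a - 3)*(a^2 + 2*a) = (a - 3)*(a + 2)*(a)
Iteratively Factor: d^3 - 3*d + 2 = (d - 1)*(d^2 + d - 2) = (d - 1)*(d + 2)*(d - 1)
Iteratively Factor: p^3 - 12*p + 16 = (p - 2)*(p^2 + 2*p - 8) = (p - 2)*(p + 4)*(p - 2)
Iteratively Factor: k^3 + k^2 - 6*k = (k)*(k^2 + k - 6) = k*(k + 3)*(k - 2)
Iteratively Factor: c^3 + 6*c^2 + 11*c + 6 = (c + 3)*(c^2 + 3*c + 2) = (c + 1)*(c + 3)*(c + 2)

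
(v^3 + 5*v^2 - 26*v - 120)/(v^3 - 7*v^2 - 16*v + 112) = (v^2 + v - 30)/(v^2 - 11*v + 28)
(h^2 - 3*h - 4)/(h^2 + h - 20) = (h + 1)/(h + 5)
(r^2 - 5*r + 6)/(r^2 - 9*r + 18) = (r - 2)/(r - 6)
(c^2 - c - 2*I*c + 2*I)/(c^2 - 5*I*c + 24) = (c^2 - c - 2*I*c + 2*I)/(c^2 - 5*I*c + 24)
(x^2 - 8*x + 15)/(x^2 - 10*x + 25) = (x - 3)/(x - 5)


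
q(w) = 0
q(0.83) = 0.00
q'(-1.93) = 0.00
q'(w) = 0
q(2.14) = 0.00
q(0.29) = 0.00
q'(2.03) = 0.00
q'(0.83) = 0.00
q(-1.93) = 0.00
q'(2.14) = 0.00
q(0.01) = 0.00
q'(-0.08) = 0.00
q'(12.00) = 0.00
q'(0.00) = 0.00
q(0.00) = 0.00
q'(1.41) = 0.00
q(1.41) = 0.00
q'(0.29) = 0.00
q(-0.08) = 0.00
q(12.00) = 0.00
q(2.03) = 0.00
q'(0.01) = 0.00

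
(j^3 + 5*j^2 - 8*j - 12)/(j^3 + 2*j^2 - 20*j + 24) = (j + 1)/(j - 2)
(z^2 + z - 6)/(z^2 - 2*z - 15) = (z - 2)/(z - 5)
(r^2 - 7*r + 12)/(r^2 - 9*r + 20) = (r - 3)/(r - 5)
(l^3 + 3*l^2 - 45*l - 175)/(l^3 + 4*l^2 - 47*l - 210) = (l + 5)/(l + 6)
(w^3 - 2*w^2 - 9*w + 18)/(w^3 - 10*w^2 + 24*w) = (w^3 - 2*w^2 - 9*w + 18)/(w*(w^2 - 10*w + 24))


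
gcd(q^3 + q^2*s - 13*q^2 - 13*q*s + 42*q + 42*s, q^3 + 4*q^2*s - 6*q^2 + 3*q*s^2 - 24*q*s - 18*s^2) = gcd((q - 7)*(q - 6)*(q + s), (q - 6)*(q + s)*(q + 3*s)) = q^2 + q*s - 6*q - 6*s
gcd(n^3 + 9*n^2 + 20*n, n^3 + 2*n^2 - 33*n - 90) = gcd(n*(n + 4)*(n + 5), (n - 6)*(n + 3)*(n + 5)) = n + 5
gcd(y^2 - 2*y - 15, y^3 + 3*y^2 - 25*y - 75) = y^2 - 2*y - 15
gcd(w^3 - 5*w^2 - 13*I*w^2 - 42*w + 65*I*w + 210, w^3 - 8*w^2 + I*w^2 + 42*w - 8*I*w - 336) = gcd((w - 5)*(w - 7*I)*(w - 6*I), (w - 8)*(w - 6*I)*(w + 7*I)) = w - 6*I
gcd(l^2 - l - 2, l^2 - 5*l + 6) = l - 2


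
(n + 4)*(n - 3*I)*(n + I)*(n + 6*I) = n^4 + 4*n^3 + 4*I*n^3 + 15*n^2 + 16*I*n^2 + 60*n + 18*I*n + 72*I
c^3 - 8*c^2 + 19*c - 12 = (c - 4)*(c - 3)*(c - 1)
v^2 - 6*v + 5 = (v - 5)*(v - 1)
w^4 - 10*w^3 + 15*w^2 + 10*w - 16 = (w - 8)*(w - 2)*(w - 1)*(w + 1)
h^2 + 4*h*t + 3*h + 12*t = (h + 3)*(h + 4*t)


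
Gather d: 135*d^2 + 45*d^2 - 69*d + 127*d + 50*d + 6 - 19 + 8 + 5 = 180*d^2 + 108*d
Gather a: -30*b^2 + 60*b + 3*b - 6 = -30*b^2 + 63*b - 6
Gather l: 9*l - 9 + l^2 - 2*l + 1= l^2 + 7*l - 8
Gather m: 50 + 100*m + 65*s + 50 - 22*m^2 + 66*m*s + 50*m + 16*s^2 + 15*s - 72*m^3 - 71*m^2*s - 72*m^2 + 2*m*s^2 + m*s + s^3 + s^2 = -72*m^3 + m^2*(-71*s - 94) + m*(2*s^2 + 67*s + 150) + s^3 + 17*s^2 + 80*s + 100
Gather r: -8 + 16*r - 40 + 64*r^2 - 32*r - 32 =64*r^2 - 16*r - 80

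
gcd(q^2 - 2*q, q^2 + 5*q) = q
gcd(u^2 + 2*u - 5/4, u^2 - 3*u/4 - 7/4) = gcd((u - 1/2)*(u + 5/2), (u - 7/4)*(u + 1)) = 1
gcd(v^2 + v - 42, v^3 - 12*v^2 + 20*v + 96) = v - 6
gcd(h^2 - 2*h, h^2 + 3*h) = h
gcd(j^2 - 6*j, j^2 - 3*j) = j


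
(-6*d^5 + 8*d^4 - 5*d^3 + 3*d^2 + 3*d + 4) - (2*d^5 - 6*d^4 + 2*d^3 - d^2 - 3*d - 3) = -8*d^5 + 14*d^4 - 7*d^3 + 4*d^2 + 6*d + 7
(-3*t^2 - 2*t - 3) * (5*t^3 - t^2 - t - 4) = -15*t^5 - 7*t^4 - 10*t^3 + 17*t^2 + 11*t + 12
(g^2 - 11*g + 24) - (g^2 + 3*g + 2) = 22 - 14*g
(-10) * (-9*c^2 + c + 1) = 90*c^2 - 10*c - 10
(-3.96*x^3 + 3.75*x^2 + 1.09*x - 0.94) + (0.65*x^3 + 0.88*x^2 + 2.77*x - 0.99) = -3.31*x^3 + 4.63*x^2 + 3.86*x - 1.93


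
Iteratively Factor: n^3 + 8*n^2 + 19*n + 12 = (n + 1)*(n^2 + 7*n + 12) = (n + 1)*(n + 3)*(n + 4)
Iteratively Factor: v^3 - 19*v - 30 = (v + 2)*(v^2 - 2*v - 15) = (v + 2)*(v + 3)*(v - 5)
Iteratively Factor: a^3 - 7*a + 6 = (a - 2)*(a^2 + 2*a - 3) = (a - 2)*(a + 3)*(a - 1)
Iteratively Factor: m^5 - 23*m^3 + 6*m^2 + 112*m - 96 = (m - 1)*(m^4 + m^3 - 22*m^2 - 16*m + 96) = (m - 1)*(m + 3)*(m^3 - 2*m^2 - 16*m + 32) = (m - 2)*(m - 1)*(m + 3)*(m^2 - 16) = (m - 4)*(m - 2)*(m - 1)*(m + 3)*(m + 4)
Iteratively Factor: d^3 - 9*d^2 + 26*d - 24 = (d - 2)*(d^2 - 7*d + 12) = (d - 4)*(d - 2)*(d - 3)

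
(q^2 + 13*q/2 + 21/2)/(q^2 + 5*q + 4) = (2*q^2 + 13*q + 21)/(2*(q^2 + 5*q + 4))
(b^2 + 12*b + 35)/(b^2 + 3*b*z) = (b^2 + 12*b + 35)/(b*(b + 3*z))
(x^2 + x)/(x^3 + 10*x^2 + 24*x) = (x + 1)/(x^2 + 10*x + 24)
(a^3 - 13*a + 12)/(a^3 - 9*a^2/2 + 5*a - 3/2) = 2*(a + 4)/(2*a - 1)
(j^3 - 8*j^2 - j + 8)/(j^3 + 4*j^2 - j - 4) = (j - 8)/(j + 4)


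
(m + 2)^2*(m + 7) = m^3 + 11*m^2 + 32*m + 28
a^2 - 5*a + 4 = (a - 4)*(a - 1)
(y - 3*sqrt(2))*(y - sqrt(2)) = y^2 - 4*sqrt(2)*y + 6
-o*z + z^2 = z*(-o + z)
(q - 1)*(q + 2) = q^2 + q - 2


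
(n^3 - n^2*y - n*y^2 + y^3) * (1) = n^3 - n^2*y - n*y^2 + y^3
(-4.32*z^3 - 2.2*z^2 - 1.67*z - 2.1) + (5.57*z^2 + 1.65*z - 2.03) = -4.32*z^3 + 3.37*z^2 - 0.02*z - 4.13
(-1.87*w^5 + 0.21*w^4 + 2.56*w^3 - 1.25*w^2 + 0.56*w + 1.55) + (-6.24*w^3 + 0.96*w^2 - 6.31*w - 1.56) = -1.87*w^5 + 0.21*w^4 - 3.68*w^3 - 0.29*w^2 - 5.75*w - 0.01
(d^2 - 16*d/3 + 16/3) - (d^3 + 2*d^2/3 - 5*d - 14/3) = -d^3 + d^2/3 - d/3 + 10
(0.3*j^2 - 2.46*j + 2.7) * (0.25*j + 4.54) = 0.075*j^3 + 0.747*j^2 - 10.4934*j + 12.258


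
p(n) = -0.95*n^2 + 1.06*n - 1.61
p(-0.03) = -1.64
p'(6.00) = -10.34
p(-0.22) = -1.89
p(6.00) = -29.45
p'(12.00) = -21.74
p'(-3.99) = 8.64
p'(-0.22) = 1.48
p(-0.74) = -2.91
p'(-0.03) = 1.12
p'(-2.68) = 6.15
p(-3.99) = -20.96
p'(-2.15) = 5.14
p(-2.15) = -8.28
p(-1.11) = -3.96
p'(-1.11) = 3.17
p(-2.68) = -11.27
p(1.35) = -1.91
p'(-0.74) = 2.47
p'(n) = 1.06 - 1.9*n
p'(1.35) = -1.50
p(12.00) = -125.69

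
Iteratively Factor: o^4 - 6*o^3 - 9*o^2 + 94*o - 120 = (o - 5)*(o^3 - o^2 - 14*o + 24) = (o - 5)*(o + 4)*(o^2 - 5*o + 6) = (o - 5)*(o - 2)*(o + 4)*(o - 3)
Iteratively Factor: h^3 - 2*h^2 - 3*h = (h - 3)*(h^2 + h) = (h - 3)*(h + 1)*(h)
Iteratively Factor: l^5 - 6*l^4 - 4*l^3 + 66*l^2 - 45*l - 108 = (l + 1)*(l^4 - 7*l^3 + 3*l^2 + 63*l - 108) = (l - 3)*(l + 1)*(l^3 - 4*l^2 - 9*l + 36) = (l - 3)*(l + 1)*(l + 3)*(l^2 - 7*l + 12) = (l - 4)*(l - 3)*(l + 1)*(l + 3)*(l - 3)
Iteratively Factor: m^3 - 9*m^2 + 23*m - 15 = (m - 1)*(m^2 - 8*m + 15) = (m - 5)*(m - 1)*(m - 3)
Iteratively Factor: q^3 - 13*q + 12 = (q + 4)*(q^2 - 4*q + 3) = (q - 3)*(q + 4)*(q - 1)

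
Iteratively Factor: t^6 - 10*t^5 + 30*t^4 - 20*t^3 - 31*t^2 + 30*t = (t - 3)*(t^5 - 7*t^4 + 9*t^3 + 7*t^2 - 10*t) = t*(t - 3)*(t^4 - 7*t^3 + 9*t^2 + 7*t - 10) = t*(t - 3)*(t - 1)*(t^3 - 6*t^2 + 3*t + 10) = t*(t - 5)*(t - 3)*(t - 1)*(t^2 - t - 2) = t*(t - 5)*(t - 3)*(t - 1)*(t + 1)*(t - 2)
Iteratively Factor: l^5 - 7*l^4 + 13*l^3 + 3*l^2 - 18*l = (l - 3)*(l^4 - 4*l^3 + l^2 + 6*l) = (l - 3)^2*(l^3 - l^2 - 2*l) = (l - 3)^2*(l + 1)*(l^2 - 2*l) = (l - 3)^2*(l - 2)*(l + 1)*(l)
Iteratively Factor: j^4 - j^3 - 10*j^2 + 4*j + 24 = (j - 3)*(j^3 + 2*j^2 - 4*j - 8) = (j - 3)*(j - 2)*(j^2 + 4*j + 4) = (j - 3)*(j - 2)*(j + 2)*(j + 2)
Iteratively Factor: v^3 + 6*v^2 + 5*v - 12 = (v + 3)*(v^2 + 3*v - 4) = (v + 3)*(v + 4)*(v - 1)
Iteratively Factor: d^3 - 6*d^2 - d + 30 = (d - 5)*(d^2 - d - 6) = (d - 5)*(d + 2)*(d - 3)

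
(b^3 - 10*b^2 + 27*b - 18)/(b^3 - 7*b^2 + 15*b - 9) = (b - 6)/(b - 3)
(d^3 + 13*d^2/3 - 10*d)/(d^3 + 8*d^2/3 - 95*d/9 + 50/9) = 3*d*(d + 6)/(3*d^2 + 13*d - 10)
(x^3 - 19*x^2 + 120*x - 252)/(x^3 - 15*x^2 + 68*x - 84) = (x - 6)/(x - 2)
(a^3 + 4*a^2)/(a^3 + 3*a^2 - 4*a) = a/(a - 1)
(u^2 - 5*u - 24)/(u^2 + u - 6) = (u - 8)/(u - 2)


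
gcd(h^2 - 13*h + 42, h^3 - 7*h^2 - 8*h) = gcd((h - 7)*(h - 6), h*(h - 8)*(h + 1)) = 1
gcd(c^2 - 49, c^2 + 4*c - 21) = c + 7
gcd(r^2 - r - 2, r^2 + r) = r + 1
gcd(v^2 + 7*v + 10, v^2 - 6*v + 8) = 1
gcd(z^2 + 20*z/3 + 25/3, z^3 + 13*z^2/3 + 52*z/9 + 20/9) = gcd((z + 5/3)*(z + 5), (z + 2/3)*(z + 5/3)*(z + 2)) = z + 5/3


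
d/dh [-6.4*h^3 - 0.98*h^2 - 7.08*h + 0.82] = -19.2*h^2 - 1.96*h - 7.08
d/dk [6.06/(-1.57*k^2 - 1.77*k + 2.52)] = (19.0284*k + 10.7262)/(1.57*k^2 + 1.77*k - 2.52)^2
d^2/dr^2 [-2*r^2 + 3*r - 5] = -4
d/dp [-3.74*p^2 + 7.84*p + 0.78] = 7.84 - 7.48*p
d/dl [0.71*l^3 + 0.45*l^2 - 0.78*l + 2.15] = 2.13*l^2 + 0.9*l - 0.78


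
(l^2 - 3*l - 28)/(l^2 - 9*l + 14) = (l + 4)/(l - 2)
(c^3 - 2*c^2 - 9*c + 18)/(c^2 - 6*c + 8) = (c^2 - 9)/(c - 4)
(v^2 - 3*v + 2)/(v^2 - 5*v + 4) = (v - 2)/(v - 4)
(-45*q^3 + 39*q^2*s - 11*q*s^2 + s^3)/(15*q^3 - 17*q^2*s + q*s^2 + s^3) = (-15*q^2 + 8*q*s - s^2)/(5*q^2 - 4*q*s - s^2)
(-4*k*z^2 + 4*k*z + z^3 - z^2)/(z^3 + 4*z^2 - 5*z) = (-4*k + z)/(z + 5)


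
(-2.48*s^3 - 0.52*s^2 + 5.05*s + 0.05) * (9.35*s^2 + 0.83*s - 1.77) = -23.188*s^5 - 6.9204*s^4 + 51.1755*s^3 + 5.5794*s^2 - 8.897*s - 0.0885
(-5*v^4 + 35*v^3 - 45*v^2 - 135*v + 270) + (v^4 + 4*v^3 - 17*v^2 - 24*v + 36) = -4*v^4 + 39*v^3 - 62*v^2 - 159*v + 306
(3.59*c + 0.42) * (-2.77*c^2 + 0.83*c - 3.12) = -9.9443*c^3 + 1.8163*c^2 - 10.8522*c - 1.3104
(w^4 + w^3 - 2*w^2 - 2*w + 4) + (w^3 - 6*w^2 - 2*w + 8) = w^4 + 2*w^3 - 8*w^2 - 4*w + 12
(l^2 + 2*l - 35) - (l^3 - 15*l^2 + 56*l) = -l^3 + 16*l^2 - 54*l - 35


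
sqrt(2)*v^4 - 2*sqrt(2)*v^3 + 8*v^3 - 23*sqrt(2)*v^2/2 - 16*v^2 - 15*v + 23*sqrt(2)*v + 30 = (v - 2)*(v - 3*sqrt(2)/2)*(v + 5*sqrt(2))*(sqrt(2)*v + 1)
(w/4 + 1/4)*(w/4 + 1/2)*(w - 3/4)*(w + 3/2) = w^4/16 + 15*w^3/64 + 25*w^2/128 - 15*w/128 - 9/64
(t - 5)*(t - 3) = t^2 - 8*t + 15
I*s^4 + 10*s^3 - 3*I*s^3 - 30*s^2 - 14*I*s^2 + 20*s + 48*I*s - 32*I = (s - 2)*(s - 8*I)*(s - 2*I)*(I*s - I)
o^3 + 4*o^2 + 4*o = o*(o + 2)^2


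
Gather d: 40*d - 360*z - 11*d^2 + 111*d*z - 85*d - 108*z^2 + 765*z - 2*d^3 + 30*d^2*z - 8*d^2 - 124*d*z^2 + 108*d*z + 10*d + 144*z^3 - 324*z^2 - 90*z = -2*d^3 + d^2*(30*z - 19) + d*(-124*z^2 + 219*z - 35) + 144*z^3 - 432*z^2 + 315*z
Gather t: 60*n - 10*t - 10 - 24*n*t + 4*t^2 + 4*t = 60*n + 4*t^2 + t*(-24*n - 6) - 10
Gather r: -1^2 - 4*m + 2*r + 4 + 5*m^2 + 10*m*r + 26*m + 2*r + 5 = 5*m^2 + 22*m + r*(10*m + 4) + 8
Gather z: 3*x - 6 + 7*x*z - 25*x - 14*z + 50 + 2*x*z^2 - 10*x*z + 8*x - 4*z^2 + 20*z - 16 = -14*x + z^2*(2*x - 4) + z*(6 - 3*x) + 28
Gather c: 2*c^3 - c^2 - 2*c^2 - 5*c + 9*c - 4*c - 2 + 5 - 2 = 2*c^3 - 3*c^2 + 1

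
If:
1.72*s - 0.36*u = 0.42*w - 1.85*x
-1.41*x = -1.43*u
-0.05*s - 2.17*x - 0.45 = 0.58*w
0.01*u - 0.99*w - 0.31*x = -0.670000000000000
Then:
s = 0.58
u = -0.43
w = 0.81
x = -0.44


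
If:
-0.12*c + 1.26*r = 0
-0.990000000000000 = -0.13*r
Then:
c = 79.96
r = 7.62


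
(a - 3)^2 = a^2 - 6*a + 9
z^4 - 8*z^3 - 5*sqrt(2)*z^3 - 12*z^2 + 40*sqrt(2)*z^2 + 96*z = z*(z - 8)*(z - 6*sqrt(2))*(z + sqrt(2))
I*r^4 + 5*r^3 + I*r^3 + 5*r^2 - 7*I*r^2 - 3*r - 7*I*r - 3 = (r - 3*I)*(r - I)^2*(I*r + I)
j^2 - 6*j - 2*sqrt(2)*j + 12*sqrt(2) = (j - 6)*(j - 2*sqrt(2))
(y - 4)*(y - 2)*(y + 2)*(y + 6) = y^4 + 2*y^3 - 28*y^2 - 8*y + 96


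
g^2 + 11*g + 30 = (g + 5)*(g + 6)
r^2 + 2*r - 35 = (r - 5)*(r + 7)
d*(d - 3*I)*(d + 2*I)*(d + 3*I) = d^4 + 2*I*d^3 + 9*d^2 + 18*I*d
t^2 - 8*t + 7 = (t - 7)*(t - 1)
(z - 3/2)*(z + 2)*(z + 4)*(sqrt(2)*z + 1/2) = sqrt(2)*z^4 + z^3/2 + 9*sqrt(2)*z^3/2 - sqrt(2)*z^2 + 9*z^2/4 - 12*sqrt(2)*z - z/2 - 6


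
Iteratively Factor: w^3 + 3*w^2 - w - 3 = (w - 1)*(w^2 + 4*w + 3) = (w - 1)*(w + 1)*(w + 3)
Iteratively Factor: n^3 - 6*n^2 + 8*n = (n - 4)*(n^2 - 2*n) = n*(n - 4)*(n - 2)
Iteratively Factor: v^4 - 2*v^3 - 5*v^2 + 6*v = (v - 3)*(v^3 + v^2 - 2*v) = (v - 3)*(v + 2)*(v^2 - v) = v*(v - 3)*(v + 2)*(v - 1)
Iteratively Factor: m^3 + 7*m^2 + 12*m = (m + 3)*(m^2 + 4*m) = (m + 3)*(m + 4)*(m)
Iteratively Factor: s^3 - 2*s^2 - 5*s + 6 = (s + 2)*(s^2 - 4*s + 3) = (s - 1)*(s + 2)*(s - 3)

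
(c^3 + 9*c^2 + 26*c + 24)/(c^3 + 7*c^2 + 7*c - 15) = (c^2 + 6*c + 8)/(c^2 + 4*c - 5)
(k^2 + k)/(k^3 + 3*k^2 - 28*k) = (k + 1)/(k^2 + 3*k - 28)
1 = 1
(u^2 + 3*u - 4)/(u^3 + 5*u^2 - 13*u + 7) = (u + 4)/(u^2 + 6*u - 7)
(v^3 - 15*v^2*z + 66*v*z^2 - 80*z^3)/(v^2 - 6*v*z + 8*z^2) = (-v^2 + 13*v*z - 40*z^2)/(-v + 4*z)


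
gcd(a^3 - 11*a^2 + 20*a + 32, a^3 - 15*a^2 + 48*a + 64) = a^2 - 7*a - 8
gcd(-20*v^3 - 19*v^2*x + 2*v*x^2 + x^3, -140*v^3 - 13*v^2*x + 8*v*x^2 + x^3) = -20*v^2 + v*x + x^2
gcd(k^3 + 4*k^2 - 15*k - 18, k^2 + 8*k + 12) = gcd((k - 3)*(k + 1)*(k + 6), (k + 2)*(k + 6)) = k + 6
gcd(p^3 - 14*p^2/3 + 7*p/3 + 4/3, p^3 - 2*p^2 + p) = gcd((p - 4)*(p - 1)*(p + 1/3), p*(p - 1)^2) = p - 1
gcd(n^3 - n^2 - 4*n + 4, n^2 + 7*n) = 1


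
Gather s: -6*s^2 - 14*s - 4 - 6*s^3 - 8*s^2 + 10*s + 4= -6*s^3 - 14*s^2 - 4*s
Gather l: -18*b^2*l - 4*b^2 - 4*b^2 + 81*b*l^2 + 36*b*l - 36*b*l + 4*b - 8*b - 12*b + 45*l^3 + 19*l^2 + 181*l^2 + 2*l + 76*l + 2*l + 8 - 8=-8*b^2 - 16*b + 45*l^3 + l^2*(81*b + 200) + l*(80 - 18*b^2)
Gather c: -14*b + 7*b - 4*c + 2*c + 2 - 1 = -7*b - 2*c + 1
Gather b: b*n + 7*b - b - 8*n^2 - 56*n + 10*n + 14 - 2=b*(n + 6) - 8*n^2 - 46*n + 12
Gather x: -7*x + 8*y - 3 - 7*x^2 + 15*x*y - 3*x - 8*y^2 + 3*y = -7*x^2 + x*(15*y - 10) - 8*y^2 + 11*y - 3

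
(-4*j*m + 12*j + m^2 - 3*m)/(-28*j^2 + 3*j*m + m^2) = (m - 3)/(7*j + m)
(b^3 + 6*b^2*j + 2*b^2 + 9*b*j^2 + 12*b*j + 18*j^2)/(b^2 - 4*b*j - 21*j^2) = (b^2 + 3*b*j + 2*b + 6*j)/(b - 7*j)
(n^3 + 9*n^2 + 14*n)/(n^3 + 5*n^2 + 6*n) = (n + 7)/(n + 3)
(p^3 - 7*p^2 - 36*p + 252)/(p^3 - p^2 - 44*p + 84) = (p^2 - p - 42)/(p^2 + 5*p - 14)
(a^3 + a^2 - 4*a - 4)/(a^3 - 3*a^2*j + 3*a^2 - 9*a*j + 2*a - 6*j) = (a - 2)/(a - 3*j)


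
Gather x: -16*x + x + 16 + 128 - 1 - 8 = 135 - 15*x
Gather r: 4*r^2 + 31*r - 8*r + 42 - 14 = 4*r^2 + 23*r + 28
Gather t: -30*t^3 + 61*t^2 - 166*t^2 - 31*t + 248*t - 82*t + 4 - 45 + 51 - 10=-30*t^3 - 105*t^2 + 135*t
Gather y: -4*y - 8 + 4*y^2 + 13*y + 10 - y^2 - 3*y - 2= 3*y^2 + 6*y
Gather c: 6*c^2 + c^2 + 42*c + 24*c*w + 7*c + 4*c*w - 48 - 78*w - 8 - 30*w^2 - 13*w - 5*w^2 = 7*c^2 + c*(28*w + 49) - 35*w^2 - 91*w - 56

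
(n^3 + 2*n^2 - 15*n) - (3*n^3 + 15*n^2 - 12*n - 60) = -2*n^3 - 13*n^2 - 3*n + 60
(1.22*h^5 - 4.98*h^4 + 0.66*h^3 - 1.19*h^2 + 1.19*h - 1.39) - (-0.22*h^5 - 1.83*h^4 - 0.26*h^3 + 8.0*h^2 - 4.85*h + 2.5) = 1.44*h^5 - 3.15*h^4 + 0.92*h^3 - 9.19*h^2 + 6.04*h - 3.89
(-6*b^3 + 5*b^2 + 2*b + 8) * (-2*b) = 12*b^4 - 10*b^3 - 4*b^2 - 16*b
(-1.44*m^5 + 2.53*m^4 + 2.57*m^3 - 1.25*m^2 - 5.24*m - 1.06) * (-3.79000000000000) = 5.4576*m^5 - 9.5887*m^4 - 9.7403*m^3 + 4.7375*m^2 + 19.8596*m + 4.0174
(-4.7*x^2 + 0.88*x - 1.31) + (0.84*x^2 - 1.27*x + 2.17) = -3.86*x^2 - 0.39*x + 0.86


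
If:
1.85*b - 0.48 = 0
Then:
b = 0.26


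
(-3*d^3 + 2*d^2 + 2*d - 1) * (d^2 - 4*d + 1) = -3*d^5 + 14*d^4 - 9*d^3 - 7*d^2 + 6*d - 1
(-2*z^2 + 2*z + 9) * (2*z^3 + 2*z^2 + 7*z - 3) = -4*z^5 + 8*z^3 + 38*z^2 + 57*z - 27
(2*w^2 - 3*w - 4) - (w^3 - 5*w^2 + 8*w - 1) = -w^3 + 7*w^2 - 11*w - 3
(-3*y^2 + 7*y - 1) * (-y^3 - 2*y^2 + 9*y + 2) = 3*y^5 - y^4 - 40*y^3 + 59*y^2 + 5*y - 2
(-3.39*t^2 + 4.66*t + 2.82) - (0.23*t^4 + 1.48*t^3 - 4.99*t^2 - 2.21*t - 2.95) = -0.23*t^4 - 1.48*t^3 + 1.6*t^2 + 6.87*t + 5.77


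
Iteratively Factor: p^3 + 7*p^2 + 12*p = (p + 4)*(p^2 + 3*p) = p*(p + 4)*(p + 3)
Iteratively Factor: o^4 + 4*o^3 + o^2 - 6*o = (o - 1)*(o^3 + 5*o^2 + 6*o) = (o - 1)*(o + 3)*(o^2 + 2*o) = o*(o - 1)*(o + 3)*(o + 2)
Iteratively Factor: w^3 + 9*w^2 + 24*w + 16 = (w + 4)*(w^2 + 5*w + 4) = (w + 1)*(w + 4)*(w + 4)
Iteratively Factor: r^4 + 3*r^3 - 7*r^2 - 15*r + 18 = (r - 1)*(r^3 + 4*r^2 - 3*r - 18) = (r - 1)*(r + 3)*(r^2 + r - 6) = (r - 2)*(r - 1)*(r + 3)*(r + 3)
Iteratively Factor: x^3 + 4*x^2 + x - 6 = (x + 2)*(x^2 + 2*x - 3) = (x + 2)*(x + 3)*(x - 1)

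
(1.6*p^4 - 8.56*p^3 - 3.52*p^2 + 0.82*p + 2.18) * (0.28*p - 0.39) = 0.448*p^5 - 3.0208*p^4 + 2.3528*p^3 + 1.6024*p^2 + 0.2906*p - 0.8502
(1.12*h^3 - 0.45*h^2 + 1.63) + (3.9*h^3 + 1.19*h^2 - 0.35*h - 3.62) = 5.02*h^3 + 0.74*h^2 - 0.35*h - 1.99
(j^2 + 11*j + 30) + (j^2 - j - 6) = 2*j^2 + 10*j + 24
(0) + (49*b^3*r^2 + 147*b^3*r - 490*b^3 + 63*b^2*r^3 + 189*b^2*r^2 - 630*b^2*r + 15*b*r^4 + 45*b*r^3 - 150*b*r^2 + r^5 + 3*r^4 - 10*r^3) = 49*b^3*r^2 + 147*b^3*r - 490*b^3 + 63*b^2*r^3 + 189*b^2*r^2 - 630*b^2*r + 15*b*r^4 + 45*b*r^3 - 150*b*r^2 + r^5 + 3*r^4 - 10*r^3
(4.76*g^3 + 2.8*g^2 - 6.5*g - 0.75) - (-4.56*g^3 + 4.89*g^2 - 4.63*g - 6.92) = 9.32*g^3 - 2.09*g^2 - 1.87*g + 6.17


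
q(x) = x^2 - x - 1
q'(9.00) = 17.00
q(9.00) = 71.00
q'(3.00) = 5.00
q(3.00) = 5.00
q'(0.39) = -0.22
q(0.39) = -1.24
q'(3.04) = 5.08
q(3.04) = 5.20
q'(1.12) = 1.24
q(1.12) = -0.87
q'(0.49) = -0.02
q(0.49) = -1.25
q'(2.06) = 3.12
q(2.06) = 1.18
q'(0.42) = -0.16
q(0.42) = -1.24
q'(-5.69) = -12.38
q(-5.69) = 37.07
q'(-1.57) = -4.14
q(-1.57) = 3.03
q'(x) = 2*x - 1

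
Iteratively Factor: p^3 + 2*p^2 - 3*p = (p - 1)*(p^2 + 3*p) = (p - 1)*(p + 3)*(p)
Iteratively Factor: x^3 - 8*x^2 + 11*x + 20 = (x - 4)*(x^2 - 4*x - 5) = (x - 4)*(x + 1)*(x - 5)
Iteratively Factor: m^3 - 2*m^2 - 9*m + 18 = (m - 3)*(m^2 + m - 6) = (m - 3)*(m + 3)*(m - 2)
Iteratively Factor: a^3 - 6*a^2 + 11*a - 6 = (a - 2)*(a^2 - 4*a + 3) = (a - 2)*(a - 1)*(a - 3)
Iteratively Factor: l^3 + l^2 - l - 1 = (l + 1)*(l^2 - 1) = (l - 1)*(l + 1)*(l + 1)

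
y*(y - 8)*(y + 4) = y^3 - 4*y^2 - 32*y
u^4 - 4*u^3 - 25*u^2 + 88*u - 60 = (u - 6)*(u - 2)*(u - 1)*(u + 5)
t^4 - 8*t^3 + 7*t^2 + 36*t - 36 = (t - 6)*(t - 3)*(t - 1)*(t + 2)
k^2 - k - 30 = (k - 6)*(k + 5)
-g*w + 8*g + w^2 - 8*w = (-g + w)*(w - 8)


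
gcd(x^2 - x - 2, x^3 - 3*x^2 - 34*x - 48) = 1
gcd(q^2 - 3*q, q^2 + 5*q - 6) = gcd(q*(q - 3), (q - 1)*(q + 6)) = 1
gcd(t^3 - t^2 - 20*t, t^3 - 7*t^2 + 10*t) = t^2 - 5*t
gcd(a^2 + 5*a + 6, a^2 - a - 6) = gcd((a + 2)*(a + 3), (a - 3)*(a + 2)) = a + 2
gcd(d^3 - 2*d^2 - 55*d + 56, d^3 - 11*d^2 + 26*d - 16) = d^2 - 9*d + 8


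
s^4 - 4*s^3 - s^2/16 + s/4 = s*(s - 4)*(s - 1/4)*(s + 1/4)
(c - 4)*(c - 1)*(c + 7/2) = c^3 - 3*c^2/2 - 27*c/2 + 14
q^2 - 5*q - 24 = (q - 8)*(q + 3)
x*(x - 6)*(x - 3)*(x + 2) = x^4 - 7*x^3 + 36*x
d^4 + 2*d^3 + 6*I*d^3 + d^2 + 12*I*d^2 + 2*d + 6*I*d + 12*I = (d + 2)*(d - I)*(d + I)*(d + 6*I)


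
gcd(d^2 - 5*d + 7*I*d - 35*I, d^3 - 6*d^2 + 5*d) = d - 5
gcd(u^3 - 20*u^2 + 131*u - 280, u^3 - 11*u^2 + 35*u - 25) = u - 5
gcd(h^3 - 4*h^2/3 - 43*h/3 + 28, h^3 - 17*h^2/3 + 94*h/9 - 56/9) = h - 7/3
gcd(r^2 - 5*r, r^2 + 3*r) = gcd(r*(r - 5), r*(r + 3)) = r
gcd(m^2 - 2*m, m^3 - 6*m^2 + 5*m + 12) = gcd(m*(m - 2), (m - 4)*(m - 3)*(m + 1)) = 1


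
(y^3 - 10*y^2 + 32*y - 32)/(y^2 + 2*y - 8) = (y^2 - 8*y + 16)/(y + 4)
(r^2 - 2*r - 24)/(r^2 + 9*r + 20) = (r - 6)/(r + 5)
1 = 1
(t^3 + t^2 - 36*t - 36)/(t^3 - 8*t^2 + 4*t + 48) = (t^2 + 7*t + 6)/(t^2 - 2*t - 8)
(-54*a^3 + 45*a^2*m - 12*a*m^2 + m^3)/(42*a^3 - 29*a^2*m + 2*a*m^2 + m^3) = (-18*a^2 + 9*a*m - m^2)/(14*a^2 - 5*a*m - m^2)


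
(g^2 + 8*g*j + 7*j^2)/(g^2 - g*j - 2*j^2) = (g + 7*j)/(g - 2*j)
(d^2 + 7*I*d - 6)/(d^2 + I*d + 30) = (d + I)/(d - 5*I)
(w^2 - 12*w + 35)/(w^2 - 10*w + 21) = (w - 5)/(w - 3)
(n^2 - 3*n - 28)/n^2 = 1 - 3/n - 28/n^2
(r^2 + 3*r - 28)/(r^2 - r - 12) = (r + 7)/(r + 3)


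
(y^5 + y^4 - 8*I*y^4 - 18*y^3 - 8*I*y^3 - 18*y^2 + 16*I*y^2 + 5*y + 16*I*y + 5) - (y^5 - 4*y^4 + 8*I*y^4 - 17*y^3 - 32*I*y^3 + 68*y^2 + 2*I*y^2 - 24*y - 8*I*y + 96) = 5*y^4 - 16*I*y^4 - y^3 + 24*I*y^3 - 86*y^2 + 14*I*y^2 + 29*y + 24*I*y - 91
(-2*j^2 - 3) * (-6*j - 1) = 12*j^3 + 2*j^2 + 18*j + 3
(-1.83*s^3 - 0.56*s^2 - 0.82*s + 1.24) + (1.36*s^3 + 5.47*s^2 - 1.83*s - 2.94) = -0.47*s^3 + 4.91*s^2 - 2.65*s - 1.7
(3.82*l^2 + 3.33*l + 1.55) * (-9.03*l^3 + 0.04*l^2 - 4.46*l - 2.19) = -34.4946*l^5 - 29.9171*l^4 - 30.9005*l^3 - 23.1556*l^2 - 14.2057*l - 3.3945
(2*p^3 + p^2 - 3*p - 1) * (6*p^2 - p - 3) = 12*p^5 + 4*p^4 - 25*p^3 - 6*p^2 + 10*p + 3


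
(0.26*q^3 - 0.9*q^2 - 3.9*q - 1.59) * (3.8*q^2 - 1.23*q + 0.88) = 0.988*q^5 - 3.7398*q^4 - 13.4842*q^3 - 2.037*q^2 - 1.4763*q - 1.3992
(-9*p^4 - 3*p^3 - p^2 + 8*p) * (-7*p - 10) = 63*p^5 + 111*p^4 + 37*p^3 - 46*p^2 - 80*p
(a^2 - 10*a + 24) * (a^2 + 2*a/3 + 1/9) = a^4 - 28*a^3/3 + 157*a^2/9 + 134*a/9 + 8/3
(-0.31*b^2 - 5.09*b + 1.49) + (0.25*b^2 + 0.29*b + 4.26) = -0.06*b^2 - 4.8*b + 5.75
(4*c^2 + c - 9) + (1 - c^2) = 3*c^2 + c - 8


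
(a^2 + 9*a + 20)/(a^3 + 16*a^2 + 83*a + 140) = 1/(a + 7)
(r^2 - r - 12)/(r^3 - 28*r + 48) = (r + 3)/(r^2 + 4*r - 12)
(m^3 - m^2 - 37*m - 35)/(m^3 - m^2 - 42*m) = (m^2 + 6*m + 5)/(m*(m + 6))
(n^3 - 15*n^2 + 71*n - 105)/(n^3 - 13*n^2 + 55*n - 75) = (n - 7)/(n - 5)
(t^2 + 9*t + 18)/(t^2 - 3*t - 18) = (t + 6)/(t - 6)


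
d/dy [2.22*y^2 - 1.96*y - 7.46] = 4.44*y - 1.96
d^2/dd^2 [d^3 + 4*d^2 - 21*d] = 6*d + 8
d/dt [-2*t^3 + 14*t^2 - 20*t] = -6*t^2 + 28*t - 20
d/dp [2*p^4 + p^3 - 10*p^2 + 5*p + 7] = 8*p^3 + 3*p^2 - 20*p + 5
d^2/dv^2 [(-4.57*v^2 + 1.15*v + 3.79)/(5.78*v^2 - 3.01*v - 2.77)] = (-82.1765720000001*v^3 + 320.696364*v^2 - 285.152832*v + 100.72889)/(193.100552*v^6 - 301.677852*v^5 - 120.52167*v^4 + 261.880535*v^3 + 57.758655*v^2 - 69.286287*v - 21.253933)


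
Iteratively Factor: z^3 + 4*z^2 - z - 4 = (z + 4)*(z^2 - 1) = (z - 1)*(z + 4)*(z + 1)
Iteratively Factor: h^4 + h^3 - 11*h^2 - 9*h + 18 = (h - 3)*(h^3 + 4*h^2 + h - 6) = (h - 3)*(h + 2)*(h^2 + 2*h - 3) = (h - 3)*(h - 1)*(h + 2)*(h + 3)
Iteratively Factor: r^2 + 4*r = (r + 4)*(r)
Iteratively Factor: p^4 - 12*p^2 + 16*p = (p - 2)*(p^3 + 2*p^2 - 8*p) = (p - 2)^2*(p^2 + 4*p) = (p - 2)^2*(p + 4)*(p)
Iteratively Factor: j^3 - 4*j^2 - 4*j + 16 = (j + 2)*(j^2 - 6*j + 8) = (j - 2)*(j + 2)*(j - 4)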